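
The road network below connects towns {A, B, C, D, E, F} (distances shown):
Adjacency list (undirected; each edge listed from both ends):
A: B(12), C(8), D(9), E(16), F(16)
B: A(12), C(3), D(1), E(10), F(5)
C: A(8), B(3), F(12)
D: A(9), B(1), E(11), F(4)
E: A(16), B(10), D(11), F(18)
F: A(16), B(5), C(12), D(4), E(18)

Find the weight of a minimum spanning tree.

Grow the tree from C using Prim:
Step 1: frontier [B–C 3, A–C 8, C–F 12] → take B–C (3); add B.
Step 2: frontier [B–D 1, B–F 5, B–E 10, A–B 12, A–C 8, C–F 12] → take B–D (1); add D.
Step 3: frontier [B–F 5, B–E 10, A–B 12, A–C 8, C–F 12, D–F 4, A–D 9, D–E 11] → take D–F (4); add F.
Step 4: frontier [B–E 10, A–B 12, A–C 8, A–D 9, D–E 11, A–F 16, E–F 18] → take A–C (8); add A.
Step 5: frontier [A–E 16, B–E 10, D–E 11, E–F 18] → take B–E (10); add E.
MST edges: B–C, B–D, D–F, A–C, B–E; total weight 3+1+4+8+10 = 26.

26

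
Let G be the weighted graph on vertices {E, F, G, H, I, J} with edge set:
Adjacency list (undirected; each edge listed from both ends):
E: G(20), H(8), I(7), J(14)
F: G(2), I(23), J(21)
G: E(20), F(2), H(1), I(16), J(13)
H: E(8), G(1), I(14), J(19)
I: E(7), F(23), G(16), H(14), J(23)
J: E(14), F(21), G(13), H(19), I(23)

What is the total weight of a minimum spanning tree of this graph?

Prim's algorithm from H:
Step 1: cheapest edge leaving the tree is G-H (1); add G.
Step 2: cheapest edge leaving the tree is F-G (2); add F.
Step 3: cheapest edge leaving the tree is E-H (8); add E.
Step 4: cheapest edge leaving the tree is E-I (7); add I.
Step 5: cheapest edge leaving the tree is G-J (13); add J.
MST edges: G-H, F-G, E-H, E-I, G-J; total weight 1+2+8+7+13 = 31.

31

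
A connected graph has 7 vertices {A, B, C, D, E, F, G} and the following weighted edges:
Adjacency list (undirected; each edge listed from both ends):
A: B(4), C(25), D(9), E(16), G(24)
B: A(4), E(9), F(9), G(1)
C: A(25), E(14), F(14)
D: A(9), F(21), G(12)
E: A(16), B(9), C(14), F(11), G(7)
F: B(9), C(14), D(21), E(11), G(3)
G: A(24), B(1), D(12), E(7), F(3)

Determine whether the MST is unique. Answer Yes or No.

No

Kruskal: consider edges lightest-first.
B-G (1): add. Components now {A} {B,G} {C} {D} {E} {F}
F-G (3): add. Components now {A} {B,F,G} {C} {D} {E}
A-B (4): add. Components now {A,B,F,G} {C} {D} {E}
E-G (7): add. Components now {A,B,E,F,G} {C} {D}
A-D (9): add. Components now {A,B,D,E,F,G} {C}
B-E (9): skip — B and E already connected.
B-F (9): skip — B and F already connected.
E-F (11): skip — E and F already connected.
D-G (12): skip — D and G already connected.
C-E (14): add. Components now {A,B,C,D,E,F,G}
Non-tree edge C-F has weight 14, equal to the heaviest edge on its tree cycle — swapping gives another MST of the same weight. Not unique.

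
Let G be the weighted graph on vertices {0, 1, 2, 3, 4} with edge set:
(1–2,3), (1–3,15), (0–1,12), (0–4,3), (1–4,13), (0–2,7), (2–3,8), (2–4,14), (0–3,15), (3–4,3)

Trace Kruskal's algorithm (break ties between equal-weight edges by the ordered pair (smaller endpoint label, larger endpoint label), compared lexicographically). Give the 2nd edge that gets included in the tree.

Kruskal: consider edges lightest-first.
0–4 (3): add. Components now {0,4} {1} {2} {3}
1–2 (3): add. Components now {0,4} {1,2} {3}
3–4 (3): add. Components now {0,3,4} {1,2}
0–2 (7): add. Components now {0,1,2,3,4}
The 2nd edge added is 1–2.

1-2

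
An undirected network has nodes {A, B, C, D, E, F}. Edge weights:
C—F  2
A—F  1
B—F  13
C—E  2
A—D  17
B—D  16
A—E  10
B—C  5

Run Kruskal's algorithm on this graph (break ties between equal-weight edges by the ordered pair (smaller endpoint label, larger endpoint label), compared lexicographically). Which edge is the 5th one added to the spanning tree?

Kruskal: consider edges lightest-first.
A—F (1): add — endpoints in different components.
C—E (2): add — endpoints in different components.
C—F (2): add — endpoints in different components.
B—C (5): add — endpoints in different components.
A—E (10): skip — A and E already connected.
B—F (13): skip — B and F already connected.
B—D (16): add — endpoints in different components.
The 5th edge added is B—D.

B-D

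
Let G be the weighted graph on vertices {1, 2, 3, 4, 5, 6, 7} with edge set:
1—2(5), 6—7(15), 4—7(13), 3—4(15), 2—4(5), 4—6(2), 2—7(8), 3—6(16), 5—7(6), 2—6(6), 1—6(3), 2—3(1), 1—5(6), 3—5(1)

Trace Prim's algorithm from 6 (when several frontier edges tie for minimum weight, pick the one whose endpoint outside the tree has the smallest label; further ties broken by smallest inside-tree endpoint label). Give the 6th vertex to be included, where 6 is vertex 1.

5

Grow the tree from 6 using Prim:
Step 1: cheapest edge leaving the tree is 4—6 (2); add 4.
Step 2: cheapest edge leaving the tree is 1—6 (3); add 1.
Step 3: cheapest edge leaving the tree is 1—2 (5); add 2.
Step 4: cheapest edge leaving the tree is 2—3 (1); add 3.
Step 5: cheapest edge leaving the tree is 3—5 (1); add 5.
Step 6: cheapest edge leaving the tree is 5—7 (6); add 7.
Vertex order: 6, 4, 1, 2, 3, 5, 7. The 6th vertex is 5.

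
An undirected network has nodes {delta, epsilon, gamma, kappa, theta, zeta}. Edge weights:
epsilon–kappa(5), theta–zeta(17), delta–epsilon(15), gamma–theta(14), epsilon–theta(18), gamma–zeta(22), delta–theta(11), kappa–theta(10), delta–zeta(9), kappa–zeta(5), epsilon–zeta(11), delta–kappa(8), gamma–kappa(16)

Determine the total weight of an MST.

42

Kruskal: consider edges lightest-first.
epsilon–kappa (5): add. Components now {epsilon,kappa} {gamma} {theta} {zeta} {delta}
kappa–zeta (5): add. Components now {epsilon,kappa,zeta} {gamma} {theta} {delta}
delta–kappa (8): add. Components now {delta,epsilon,kappa,zeta} {gamma} {theta}
delta–zeta (9): skip — zeta and delta already connected.
kappa–theta (10): add. Components now {delta,epsilon,kappa,theta,zeta} {gamma}
delta–theta (11): skip — theta and delta already connected.
epsilon–zeta (11): skip — epsilon and zeta already connected.
gamma–theta (14): add. Components now {delta,epsilon,gamma,kappa,theta,zeta}
MST edges: epsilon–kappa, kappa–zeta, delta–kappa, kappa–theta, gamma–theta; total weight 5+5+8+10+14 = 42.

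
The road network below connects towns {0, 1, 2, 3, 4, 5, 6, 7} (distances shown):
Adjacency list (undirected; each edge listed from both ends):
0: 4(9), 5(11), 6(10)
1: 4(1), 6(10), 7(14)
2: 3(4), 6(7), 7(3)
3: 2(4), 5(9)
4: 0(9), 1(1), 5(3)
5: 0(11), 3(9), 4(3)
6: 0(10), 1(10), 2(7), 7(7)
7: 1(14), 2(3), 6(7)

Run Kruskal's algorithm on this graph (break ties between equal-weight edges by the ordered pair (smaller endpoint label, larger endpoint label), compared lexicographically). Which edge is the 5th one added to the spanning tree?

Sort edges by weight, then run Kruskal:
1-4 (1): add — endpoints in different components.
2-7 (3): add — endpoints in different components.
4-5 (3): add — endpoints in different components.
2-3 (4): add — endpoints in different components.
2-6 (7): add — endpoints in different components.
6-7 (7): skip — 6 and 7 already connected.
0-4 (9): add — endpoints in different components.
3-5 (9): add — endpoints in different components.
The 5th edge added is 2-6.

2-6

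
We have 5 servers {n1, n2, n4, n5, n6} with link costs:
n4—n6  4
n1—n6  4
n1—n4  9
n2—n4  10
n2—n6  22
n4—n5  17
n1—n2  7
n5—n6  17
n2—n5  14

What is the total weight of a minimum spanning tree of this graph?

29

Sort edges by weight, then run Kruskal:
n1—n6 (4): add. Components now {n2} {n4} {n5} {n1,n6}
n4—n6 (4): add. Components now {n2} {n1,n4,n6} {n5}
n1—n2 (7): add. Components now {n1,n2,n4,n6} {n5}
n1—n4 (9): skip — n4 and n1 already connected.
n2—n4 (10): skip — n2 and n4 already connected.
n2—n5 (14): add. Components now {n1,n2,n4,n5,n6}
MST edges: n1—n6, n4—n6, n1—n2, n2—n5; total weight 4+4+7+14 = 29.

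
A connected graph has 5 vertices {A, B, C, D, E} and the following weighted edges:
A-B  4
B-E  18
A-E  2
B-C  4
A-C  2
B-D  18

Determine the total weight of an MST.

26

Kruskal: consider edges lightest-first.
A-C (2): add. Components now {A,C} {B} {D} {E}
A-E (2): add. Components now {A,C,E} {B} {D}
A-B (4): add. Components now {A,B,C,E} {D}
B-C (4): skip — B and C already connected.
B-D (18): add. Components now {A,B,C,D,E}
MST edges: A-C, A-E, A-B, B-D; total weight 2+2+4+18 = 26.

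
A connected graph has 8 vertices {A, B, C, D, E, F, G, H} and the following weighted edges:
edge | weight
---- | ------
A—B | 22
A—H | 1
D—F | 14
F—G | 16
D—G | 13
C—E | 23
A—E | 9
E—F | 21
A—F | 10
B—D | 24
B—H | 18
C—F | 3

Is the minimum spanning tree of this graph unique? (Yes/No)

Yes

Kruskal: consider edges lightest-first.
A—H (1): add — endpoints in different components.
C—F (3): add — endpoints in different components.
A—E (9): add — endpoints in different components.
A—F (10): add — endpoints in different components.
D—G (13): add — endpoints in different components.
D—F (14): add — endpoints in different components.
F—G (16): skip — F and G already connected.
B—H (18): add — endpoints in different components.
Every non-tree edge has weight strictly greater than the heaviest edge on the tree path between its endpoints, so the MST is unique.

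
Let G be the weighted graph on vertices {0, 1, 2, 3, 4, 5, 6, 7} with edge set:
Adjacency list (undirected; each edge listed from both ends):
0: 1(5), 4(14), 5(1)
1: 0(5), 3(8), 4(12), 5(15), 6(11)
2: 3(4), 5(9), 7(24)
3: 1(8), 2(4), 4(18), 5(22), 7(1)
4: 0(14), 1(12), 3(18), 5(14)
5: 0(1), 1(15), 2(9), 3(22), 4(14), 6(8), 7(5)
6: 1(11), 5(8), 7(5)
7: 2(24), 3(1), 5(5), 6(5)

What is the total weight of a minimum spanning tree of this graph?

Sort edges by weight, then run Kruskal:
0–5 (1): add — endpoints in different components.
3–7 (1): add — endpoints in different components.
2–3 (4): add — endpoints in different components.
0–1 (5): add — endpoints in different components.
5–7 (5): add — endpoints in different components.
6–7 (5): add — endpoints in different components.
1–3 (8): skip — 1 and 3 already connected.
5–6 (8): skip — 5 and 6 already connected.
2–5 (9): skip — 2 and 5 already connected.
1–6 (11): skip — 1 and 6 already connected.
1–4 (12): add — endpoints in different components.
MST edges: 0–5, 3–7, 2–3, 0–1, 5–7, 6–7, 1–4; total weight 1+1+4+5+5+5+12 = 33.

33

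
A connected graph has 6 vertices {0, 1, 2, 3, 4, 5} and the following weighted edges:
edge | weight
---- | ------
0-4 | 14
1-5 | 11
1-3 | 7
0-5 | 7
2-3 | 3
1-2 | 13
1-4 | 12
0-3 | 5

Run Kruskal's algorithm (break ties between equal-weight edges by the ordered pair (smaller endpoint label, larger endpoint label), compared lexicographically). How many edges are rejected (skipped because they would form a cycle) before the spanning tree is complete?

Kruskal's algorithm — process edges by increasing weight (ties by edge label):
2-3 (3): add — endpoints in different components.
0-3 (5): add — endpoints in different components.
0-5 (7): add — endpoints in different components.
1-3 (7): add — endpoints in different components.
1-5 (11): skip — 1 and 5 already connected.
1-4 (12): add — endpoints in different components.
Edges rejected before the tree was complete: 1.

1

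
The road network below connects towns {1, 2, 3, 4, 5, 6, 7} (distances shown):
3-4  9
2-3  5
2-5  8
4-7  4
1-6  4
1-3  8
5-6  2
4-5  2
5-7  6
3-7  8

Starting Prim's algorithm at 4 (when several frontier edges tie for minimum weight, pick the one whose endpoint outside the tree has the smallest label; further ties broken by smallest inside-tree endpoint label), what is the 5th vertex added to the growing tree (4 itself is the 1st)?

7

Prim, starting at 4.
Step 1: frontier [4-5 2, 4-7 4, 3-4 9] → take 4-5 (2); add 5.
Step 2: frontier [4-7 4, 3-4 9, 5-6 2, 5-7 6, 2-5 8] → take 5-6 (2); add 6.
Step 3: frontier [4-7 4, 3-4 9, 5-7 6, 2-5 8, 1-6 4] → take 1-6 (4); add 1.
Step 4: frontier [1-3 8, 4-7 4, 3-4 9, 5-7 6, 2-5 8] → take 4-7 (4); add 7.
Step 5: frontier [1-3 8, 3-4 9, 2-5 8, 3-7 8] → take 2-5 (8); add 2.
Step 6: frontier [1-3 8, 2-3 5, 3-4 9, 3-7 8] → take 2-3 (5); add 3.
Vertex order: 4, 5, 6, 1, 7, 2, 3. The 5th vertex is 7.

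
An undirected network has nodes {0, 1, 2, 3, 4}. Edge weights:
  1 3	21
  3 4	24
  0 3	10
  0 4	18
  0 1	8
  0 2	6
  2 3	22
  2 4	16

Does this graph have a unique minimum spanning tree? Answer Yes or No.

Kruskal's algorithm — process edges by increasing weight (ties by edge label):
0 2 (6): add — endpoints in different components.
0 1 (8): add — endpoints in different components.
0 3 (10): add — endpoints in different components.
2 4 (16): add — endpoints in different components.
Every non-tree edge has weight strictly greater than the heaviest edge on the tree path between its endpoints, so the MST is unique.

Yes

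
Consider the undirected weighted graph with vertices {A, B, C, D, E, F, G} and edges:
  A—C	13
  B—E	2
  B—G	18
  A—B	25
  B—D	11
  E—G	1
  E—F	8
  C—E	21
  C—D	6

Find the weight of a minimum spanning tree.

41

Kruskal: consider edges lightest-first.
E—G (1): add — endpoints in different components.
B—E (2): add — endpoints in different components.
C—D (6): add — endpoints in different components.
E—F (8): add — endpoints in different components.
B—D (11): add — endpoints in different components.
A—C (13): add — endpoints in different components.
MST edges: E—G, B—E, C—D, E—F, B—D, A—C; total weight 1+2+6+8+11+13 = 41.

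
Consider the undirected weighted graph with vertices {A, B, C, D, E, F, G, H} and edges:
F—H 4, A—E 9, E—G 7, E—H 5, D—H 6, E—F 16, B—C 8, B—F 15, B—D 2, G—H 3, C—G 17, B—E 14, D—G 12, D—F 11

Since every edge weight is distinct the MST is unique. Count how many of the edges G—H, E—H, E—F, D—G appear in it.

2

Sort edges by weight, then run Kruskal:
B—D (2): add — endpoints in different components.
G—H (3): add — endpoints in different components.
F—H (4): add — endpoints in different components.
E—H (5): add — endpoints in different components.
D—H (6): add — endpoints in different components.
E—G (7): skip — E and G already connected.
B—C (8): add — endpoints in different components.
A—E (9): add — endpoints in different components.
MST edge set: {B—D, G—H, F—H, E—H, D—H, B—C, A—E}.
Of the listed edges, {G—H, E—H} are in the MST → 2.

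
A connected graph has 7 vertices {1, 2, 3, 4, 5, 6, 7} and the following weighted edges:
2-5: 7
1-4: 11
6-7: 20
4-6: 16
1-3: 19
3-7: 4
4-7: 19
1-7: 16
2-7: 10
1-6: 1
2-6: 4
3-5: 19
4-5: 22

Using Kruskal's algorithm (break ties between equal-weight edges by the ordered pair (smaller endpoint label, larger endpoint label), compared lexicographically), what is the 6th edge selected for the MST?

1-4

Sort edges by weight, then run Kruskal:
1-6 (1): add — endpoints in different components.
2-6 (4): add — endpoints in different components.
3-7 (4): add — endpoints in different components.
2-5 (7): add — endpoints in different components.
2-7 (10): add — endpoints in different components.
1-4 (11): add — endpoints in different components.
The 6th edge added is 1-4.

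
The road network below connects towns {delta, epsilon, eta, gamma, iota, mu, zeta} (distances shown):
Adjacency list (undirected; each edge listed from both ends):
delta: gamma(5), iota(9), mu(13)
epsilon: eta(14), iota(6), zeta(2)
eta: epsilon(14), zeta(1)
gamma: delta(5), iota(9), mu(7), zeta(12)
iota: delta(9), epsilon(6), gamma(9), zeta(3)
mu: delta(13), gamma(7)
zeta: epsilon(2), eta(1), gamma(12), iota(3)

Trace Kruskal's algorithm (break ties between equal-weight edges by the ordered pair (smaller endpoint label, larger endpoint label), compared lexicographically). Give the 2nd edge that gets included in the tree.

epsilon-zeta

Kruskal's algorithm — process edges by increasing weight (ties by edge label):
eta zeta (1): add — endpoints in different components.
epsilon zeta (2): add — endpoints in different components.
iota zeta (3): add — endpoints in different components.
delta gamma (5): add — endpoints in different components.
epsilon iota (6): skip — epsilon and iota already connected.
gamma mu (7): add — endpoints in different components.
delta iota (9): add — endpoints in different components.
The 2nd edge added is epsilon zeta.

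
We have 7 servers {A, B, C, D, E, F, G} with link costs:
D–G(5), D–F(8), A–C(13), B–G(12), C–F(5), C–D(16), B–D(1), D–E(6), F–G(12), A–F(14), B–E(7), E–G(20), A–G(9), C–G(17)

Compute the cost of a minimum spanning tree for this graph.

Kruskal's algorithm — process edges by increasing weight (ties by edge label):
B–D (1): add — endpoints in different components.
C–F (5): add — endpoints in different components.
D–G (5): add — endpoints in different components.
D–E (6): add — endpoints in different components.
B–E (7): skip — B and E already connected.
D–F (8): add — endpoints in different components.
A–G (9): add — endpoints in different components.
MST edges: B–D, C–F, D–G, D–E, D–F, A–G; total weight 1+5+5+6+8+9 = 34.

34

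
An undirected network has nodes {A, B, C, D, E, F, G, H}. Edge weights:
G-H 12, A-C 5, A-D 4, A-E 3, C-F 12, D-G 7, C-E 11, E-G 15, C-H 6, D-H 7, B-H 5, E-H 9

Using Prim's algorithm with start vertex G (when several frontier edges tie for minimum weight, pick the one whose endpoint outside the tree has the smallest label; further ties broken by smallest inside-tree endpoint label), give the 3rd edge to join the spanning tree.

A-E

Prim's algorithm from G:
Step 1: frontier [D-G 7, G-H 12, E-G 15] → take D-G (7); add D.
Step 2: frontier [A-D 4, D-H 7, G-H 12, E-G 15] → take A-D (4); add A.
Step 3: frontier [A-E 3, A-C 5, D-H 7, G-H 12, E-G 15] → take A-E (3); add E.
Step 4: frontier [A-C 5, D-H 7, E-H 9, C-E 11, G-H 12] → take A-C (5); add C.
Step 5: frontier [C-H 6, C-F 12, D-H 7, E-H 9, G-H 12] → take C-H (6); add H.
Step 6: frontier [C-F 12, B-H 5] → take B-H (5); add B.
Step 7: frontier [C-F 12] → take C-F (12); add F.
The 3rd edge added is A-E.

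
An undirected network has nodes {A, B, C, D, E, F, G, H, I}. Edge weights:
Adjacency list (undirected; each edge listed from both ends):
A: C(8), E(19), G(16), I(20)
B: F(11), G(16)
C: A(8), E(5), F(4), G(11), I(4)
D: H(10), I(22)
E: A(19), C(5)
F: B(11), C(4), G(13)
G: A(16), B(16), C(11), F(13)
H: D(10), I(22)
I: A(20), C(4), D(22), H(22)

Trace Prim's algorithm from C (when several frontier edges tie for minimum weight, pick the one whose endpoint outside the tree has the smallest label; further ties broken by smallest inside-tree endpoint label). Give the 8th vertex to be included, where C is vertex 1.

D

Prim, starting at C.
Step 1: frontier [C-F 4, C-I 4, C-E 5, A-C 8, C-G 11] → take C-F (4); add F.
Step 2: frontier [C-I 4, C-E 5, A-C 8, C-G 11, B-F 11, F-G 13] → take C-I (4); add I.
Step 3: frontier [C-E 5, A-C 8, C-G 11, B-F 11, F-G 13, A-I 20, D-I 22, H-I 22] → take C-E (5); add E.
Step 4: frontier [A-C 8, C-G 11, A-E 19, B-F 11, F-G 13, A-I 20, D-I 22, H-I 22] → take A-C (8); add A.
Step 5: frontier [A-G 16, C-G 11, B-F 11, F-G 13, D-I 22, H-I 22] → take B-F (11); add B.
Step 6: frontier [A-G 16, B-G 16, C-G 11, F-G 13, D-I 22, H-I 22] → take C-G (11); add G.
Step 7: frontier [D-I 22, H-I 22] → take D-I (22); add D.
Step 8: frontier [D-H 10, H-I 22] → take D-H (10); add H.
Vertex order: C, F, I, E, A, B, G, D, H. The 8th vertex is D.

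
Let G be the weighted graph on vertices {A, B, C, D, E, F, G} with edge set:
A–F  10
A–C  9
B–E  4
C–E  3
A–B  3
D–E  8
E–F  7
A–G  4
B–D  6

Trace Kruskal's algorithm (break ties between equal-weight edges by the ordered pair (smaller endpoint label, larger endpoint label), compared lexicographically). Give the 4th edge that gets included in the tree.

B-E

Kruskal's algorithm — process edges by increasing weight (ties by edge label):
A–B (3): add. Components now {A,B} {C} {D} {E} {F} {G}
C–E (3): add. Components now {A,B} {C,E} {D} {F} {G}
A–G (4): add. Components now {A,B,G} {C,E} {D} {F}
B–E (4): add. Components now {A,B,C,E,G} {D} {F}
B–D (6): add. Components now {A,B,C,D,E,G} {F}
E–F (7): add. Components now {A,B,C,D,E,F,G}
The 4th edge added is B–E.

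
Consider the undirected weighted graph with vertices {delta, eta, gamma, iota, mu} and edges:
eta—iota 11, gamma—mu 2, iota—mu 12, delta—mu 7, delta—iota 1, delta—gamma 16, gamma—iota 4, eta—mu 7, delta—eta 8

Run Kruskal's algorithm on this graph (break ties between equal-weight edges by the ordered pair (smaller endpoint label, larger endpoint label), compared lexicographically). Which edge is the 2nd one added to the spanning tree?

Kruskal's algorithm — process edges by increasing weight (ties by edge label):
delta—iota (1): add. Components now {delta,iota} {mu} {eta} {gamma}
gamma—mu (2): add. Components now {delta,iota} {gamma,mu} {eta}
gamma—iota (4): add. Components now {delta,gamma,iota,mu} {eta}
delta—mu (7): skip — delta and mu already connected.
eta—mu (7): add. Components now {delta,eta,gamma,iota,mu}
The 2nd edge added is gamma—mu.

gamma-mu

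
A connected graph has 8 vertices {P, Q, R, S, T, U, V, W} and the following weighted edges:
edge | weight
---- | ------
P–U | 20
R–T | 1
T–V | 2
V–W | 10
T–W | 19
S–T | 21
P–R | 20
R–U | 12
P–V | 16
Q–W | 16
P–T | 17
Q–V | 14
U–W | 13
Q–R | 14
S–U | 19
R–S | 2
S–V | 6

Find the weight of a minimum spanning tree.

Sort edges by weight, then run Kruskal:
R–T (1): add — endpoints in different components.
R–S (2): add — endpoints in different components.
T–V (2): add — endpoints in different components.
S–V (6): skip — S and V already connected.
V–W (10): add — endpoints in different components.
R–U (12): add — endpoints in different components.
U–W (13): skip — W and U already connected.
Q–R (14): add — endpoints in different components.
Q–V (14): skip — Q and V already connected.
P–V (16): add — endpoints in different components.
MST edges: R–T, R–S, T–V, V–W, R–U, Q–R, P–V; total weight 1+2+2+10+12+14+16 = 57.

57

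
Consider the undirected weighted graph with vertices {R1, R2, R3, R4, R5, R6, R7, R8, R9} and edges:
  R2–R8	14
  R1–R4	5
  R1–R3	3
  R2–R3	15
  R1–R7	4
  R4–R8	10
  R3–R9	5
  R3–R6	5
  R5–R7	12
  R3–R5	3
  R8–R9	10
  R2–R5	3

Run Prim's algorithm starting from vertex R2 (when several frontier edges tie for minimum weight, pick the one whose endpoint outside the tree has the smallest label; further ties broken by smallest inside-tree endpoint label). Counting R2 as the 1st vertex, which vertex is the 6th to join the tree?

R4

Prim's algorithm from R2:
Step 1: cheapest edge leaving the tree is R2–R5 (3); add R5.
Step 2: cheapest edge leaving the tree is R3–R5 (3); add R3.
Step 3: cheapest edge leaving the tree is R1–R3 (3); add R1.
Step 4: cheapest edge leaving the tree is R1–R7 (4); add R7.
Step 5: cheapest edge leaving the tree is R1–R4 (5); add R4.
Step 6: cheapest edge leaving the tree is R3–R6 (5); add R6.
Step 7: cheapest edge leaving the tree is R3–R9 (5); add R9.
Step 8: cheapest edge leaving the tree is R4–R8 (10); add R8.
Vertex order: R2, R5, R3, R1, R7, R4, R6, R9, R8. The 6th vertex is R4.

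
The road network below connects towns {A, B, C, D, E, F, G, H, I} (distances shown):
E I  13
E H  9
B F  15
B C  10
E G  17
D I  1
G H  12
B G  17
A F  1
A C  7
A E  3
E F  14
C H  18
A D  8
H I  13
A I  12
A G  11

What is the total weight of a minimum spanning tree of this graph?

50

Grow the tree from D using Prim:
Step 1: cheapest edge leaving the tree is D I (1); add I.
Step 2: cheapest edge leaving the tree is A D (8); add A.
Step 3: cheapest edge leaving the tree is A F (1); add F.
Step 4: cheapest edge leaving the tree is A E (3); add E.
Step 5: cheapest edge leaving the tree is A C (7); add C.
Step 6: cheapest edge leaving the tree is E H (9); add H.
Step 7: cheapest edge leaving the tree is B C (10); add B.
Step 8: cheapest edge leaving the tree is A G (11); add G.
MST edges: D I, A D, A F, A E, A C, E H, B C, A G; total weight 1+8+1+3+7+9+10+11 = 50.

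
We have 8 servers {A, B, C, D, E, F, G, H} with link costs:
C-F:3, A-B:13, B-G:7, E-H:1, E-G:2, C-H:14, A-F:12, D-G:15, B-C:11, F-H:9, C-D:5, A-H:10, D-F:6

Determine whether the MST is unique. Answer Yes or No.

Sort edges by weight, then run Kruskal:
E-H (1): add — endpoints in different components.
E-G (2): add — endpoints in different components.
C-F (3): add — endpoints in different components.
C-D (5): add — endpoints in different components.
D-F (6): skip — D and F already connected.
B-G (7): add — endpoints in different components.
F-H (9): add — endpoints in different components.
A-H (10): add — endpoints in different components.
Every non-tree edge has weight strictly greater than the heaviest edge on the tree path between its endpoints, so the MST is unique.

Yes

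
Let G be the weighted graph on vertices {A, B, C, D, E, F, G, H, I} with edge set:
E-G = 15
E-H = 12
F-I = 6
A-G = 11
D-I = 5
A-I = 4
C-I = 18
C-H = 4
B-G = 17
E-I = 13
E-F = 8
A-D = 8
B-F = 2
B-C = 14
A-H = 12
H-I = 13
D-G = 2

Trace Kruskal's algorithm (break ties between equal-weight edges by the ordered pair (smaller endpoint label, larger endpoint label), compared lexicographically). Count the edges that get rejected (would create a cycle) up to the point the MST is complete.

2

Sort edges by weight, then run Kruskal:
B-F (2): add — endpoints in different components.
D-G (2): add — endpoints in different components.
A-I (4): add — endpoints in different components.
C-H (4): add — endpoints in different components.
D-I (5): add — endpoints in different components.
F-I (6): add — endpoints in different components.
A-D (8): skip — A and D already connected.
E-F (8): add — endpoints in different components.
A-G (11): skip — A and G already connected.
A-H (12): add — endpoints in different components.
Edges rejected before the tree was complete: 2.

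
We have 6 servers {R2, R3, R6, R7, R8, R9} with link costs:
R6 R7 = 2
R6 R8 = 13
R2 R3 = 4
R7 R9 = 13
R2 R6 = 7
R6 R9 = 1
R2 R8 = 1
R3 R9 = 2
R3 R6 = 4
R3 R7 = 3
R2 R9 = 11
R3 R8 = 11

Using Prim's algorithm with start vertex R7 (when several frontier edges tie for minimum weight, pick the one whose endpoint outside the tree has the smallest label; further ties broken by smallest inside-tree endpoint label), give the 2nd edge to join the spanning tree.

R6-R9

Prim, starting at R7.
Step 1: cheapest edge leaving the tree is R6 R7 (2); add R6.
Step 2: cheapest edge leaving the tree is R6 R9 (1); add R9.
Step 3: cheapest edge leaving the tree is R3 R9 (2); add R3.
Step 4: cheapest edge leaving the tree is R2 R3 (4); add R2.
Step 5: cheapest edge leaving the tree is R2 R8 (1); add R8.
The 2nd edge added is R6 R9.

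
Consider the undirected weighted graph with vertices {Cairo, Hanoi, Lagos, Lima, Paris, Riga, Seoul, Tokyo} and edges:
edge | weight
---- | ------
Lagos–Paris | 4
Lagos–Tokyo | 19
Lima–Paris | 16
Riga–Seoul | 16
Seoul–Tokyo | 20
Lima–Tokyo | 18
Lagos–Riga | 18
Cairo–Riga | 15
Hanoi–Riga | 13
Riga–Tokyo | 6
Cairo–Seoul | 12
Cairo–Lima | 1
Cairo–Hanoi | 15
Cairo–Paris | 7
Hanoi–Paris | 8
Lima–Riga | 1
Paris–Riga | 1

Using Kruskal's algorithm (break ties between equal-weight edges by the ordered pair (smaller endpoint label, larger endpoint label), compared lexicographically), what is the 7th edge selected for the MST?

Cairo-Seoul

Kruskal: consider edges lightest-first.
Cairo–Lima (1): add — endpoints in different components.
Lima–Riga (1): add — endpoints in different components.
Paris–Riga (1): add — endpoints in different components.
Lagos–Paris (4): add — endpoints in different components.
Riga–Tokyo (6): add — endpoints in different components.
Cairo–Paris (7): skip — Paris and Cairo already connected.
Hanoi–Paris (8): add — endpoints in different components.
Cairo–Seoul (12): add — endpoints in different components.
The 7th edge added is Cairo–Seoul.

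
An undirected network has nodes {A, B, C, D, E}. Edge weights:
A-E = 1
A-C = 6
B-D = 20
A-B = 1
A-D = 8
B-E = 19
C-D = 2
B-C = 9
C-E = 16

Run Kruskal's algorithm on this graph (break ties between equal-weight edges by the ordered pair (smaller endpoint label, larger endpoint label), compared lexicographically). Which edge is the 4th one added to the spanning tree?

Sort edges by weight, then run Kruskal:
A-B (1): add. Components now {A,B} {C} {D} {E}
A-E (1): add. Components now {A,B,E} {C} {D}
C-D (2): add. Components now {A,B,E} {C,D}
A-C (6): add. Components now {A,B,C,D,E}
The 4th edge added is A-C.

A-C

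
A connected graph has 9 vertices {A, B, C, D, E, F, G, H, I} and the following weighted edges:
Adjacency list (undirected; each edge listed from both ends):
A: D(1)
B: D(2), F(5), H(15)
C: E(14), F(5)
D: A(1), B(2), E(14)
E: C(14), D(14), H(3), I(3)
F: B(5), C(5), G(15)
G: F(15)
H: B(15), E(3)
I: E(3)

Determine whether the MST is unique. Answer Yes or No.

Sort edges by weight, then run Kruskal:
A—D (1): add — endpoints in different components.
B—D (2): add — endpoints in different components.
E—H (3): add — endpoints in different components.
E—I (3): add — endpoints in different components.
B—F (5): add — endpoints in different components.
C—F (5): add — endpoints in different components.
C—E (14): add — endpoints in different components.
D—E (14): skip — D and E already connected.
B—H (15): skip — B and H already connected.
F—G (15): add — endpoints in different components.
Non-tree edge D—E has weight 14, equal to the heaviest edge on its tree cycle — swapping gives another MST of the same weight. Not unique.

No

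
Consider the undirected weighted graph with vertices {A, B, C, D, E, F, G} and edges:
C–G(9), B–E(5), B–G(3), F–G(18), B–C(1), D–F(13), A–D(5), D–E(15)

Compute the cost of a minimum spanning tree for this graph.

42

Sort edges by weight, then run Kruskal:
B–C (1): add. Components now {A} {B,C} {D} {E} {F} {G}
B–G (3): add. Components now {A} {B,C,G} {D} {E} {F}
A–D (5): add. Components now {A,D} {B,C,G} {E} {F}
B–E (5): add. Components now {A,D} {B,C,E,G} {F}
C–G (9): skip — C and G already connected.
D–F (13): add. Components now {A,D,F} {B,C,E,G}
D–E (15): add. Components now {A,B,C,D,E,F,G}
MST edges: B–C, B–G, A–D, B–E, D–F, D–E; total weight 1+3+5+5+13+15 = 42.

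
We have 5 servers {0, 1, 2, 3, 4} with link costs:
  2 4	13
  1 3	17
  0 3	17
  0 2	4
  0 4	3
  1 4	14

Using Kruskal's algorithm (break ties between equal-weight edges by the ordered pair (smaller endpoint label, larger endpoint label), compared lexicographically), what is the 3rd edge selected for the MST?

Kruskal's algorithm — process edges by increasing weight (ties by edge label):
0 4 (3): add. Components now {0,4} {1} {2} {3}
0 2 (4): add. Components now {0,2,4} {1} {3}
2 4 (13): skip — 2 and 4 already connected.
1 4 (14): add. Components now {0,1,2,4} {3}
0 3 (17): add. Components now {0,1,2,3,4}
The 3rd edge added is 1 4.

1-4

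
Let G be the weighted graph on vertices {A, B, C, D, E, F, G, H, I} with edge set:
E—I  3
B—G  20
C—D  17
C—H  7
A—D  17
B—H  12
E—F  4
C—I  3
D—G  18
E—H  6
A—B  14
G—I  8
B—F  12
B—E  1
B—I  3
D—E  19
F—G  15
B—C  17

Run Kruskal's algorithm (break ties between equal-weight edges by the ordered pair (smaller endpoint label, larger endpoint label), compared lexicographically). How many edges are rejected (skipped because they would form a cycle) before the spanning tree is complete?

Kruskal: consider edges lightest-first.
B—E (1): add — endpoints in different components.
B—I (3): add — endpoints in different components.
C—I (3): add — endpoints in different components.
E—I (3): skip — E and I already connected.
E—F (4): add — endpoints in different components.
E—H (6): add — endpoints in different components.
C—H (7): skip — C and H already connected.
G—I (8): add — endpoints in different components.
B—F (12): skip — B and F already connected.
B—H (12): skip — B and H already connected.
A—B (14): add — endpoints in different components.
F—G (15): skip — F and G already connected.
A—D (17): add — endpoints in different components.
Edges rejected before the tree was complete: 5.

5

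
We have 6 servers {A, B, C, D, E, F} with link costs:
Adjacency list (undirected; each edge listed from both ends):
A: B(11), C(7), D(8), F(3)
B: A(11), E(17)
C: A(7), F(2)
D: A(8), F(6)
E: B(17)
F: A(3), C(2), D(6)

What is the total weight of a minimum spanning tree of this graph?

Kruskal's algorithm — process edges by increasing weight (ties by edge label):
C-F (2): add. Components now {A} {B} {C,F} {D} {E}
A-F (3): add. Components now {A,C,F} {B} {D} {E}
D-F (6): add. Components now {A,C,D,F} {B} {E}
A-C (7): skip — A and C already connected.
A-D (8): skip — A and D already connected.
A-B (11): add. Components now {A,B,C,D,F} {E}
B-E (17): add. Components now {A,B,C,D,E,F}
MST edges: C-F, A-F, D-F, A-B, B-E; total weight 2+3+6+11+17 = 39.

39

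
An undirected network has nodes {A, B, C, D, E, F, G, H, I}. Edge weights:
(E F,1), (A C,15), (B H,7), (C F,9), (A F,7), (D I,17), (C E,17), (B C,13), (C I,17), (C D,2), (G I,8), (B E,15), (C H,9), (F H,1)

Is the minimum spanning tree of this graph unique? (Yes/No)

No

Kruskal: consider edges lightest-first.
E F (1): add — endpoints in different components.
F H (1): add — endpoints in different components.
C D (2): add — endpoints in different components.
A F (7): add — endpoints in different components.
B H (7): add — endpoints in different components.
G I (8): add — endpoints in different components.
C F (9): add — endpoints in different components.
C H (9): skip — C and H already connected.
B C (13): skip — B and C already connected.
A C (15): skip — A and C already connected.
B E (15): skip — B and E already connected.
C E (17): skip — C and E already connected.
C I (17): add — endpoints in different components.
Non-tree edge D I has weight 17, equal to the heaviest edge on its tree cycle — swapping gives another MST of the same weight. Not unique.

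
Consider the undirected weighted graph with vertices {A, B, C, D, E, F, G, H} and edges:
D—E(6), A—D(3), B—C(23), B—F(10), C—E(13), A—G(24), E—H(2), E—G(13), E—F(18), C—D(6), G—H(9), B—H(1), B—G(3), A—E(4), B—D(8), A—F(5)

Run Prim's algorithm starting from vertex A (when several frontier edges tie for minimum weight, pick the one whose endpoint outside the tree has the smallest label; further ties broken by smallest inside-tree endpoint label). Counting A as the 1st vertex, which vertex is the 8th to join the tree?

Prim, starting at A.
Step 1: cheapest edge leaving the tree is A—D (3); add D.
Step 2: cheapest edge leaving the tree is A—E (4); add E.
Step 3: cheapest edge leaving the tree is E—H (2); add H.
Step 4: cheapest edge leaving the tree is B—H (1); add B.
Step 5: cheapest edge leaving the tree is B—G (3); add G.
Step 6: cheapest edge leaving the tree is A—F (5); add F.
Step 7: cheapest edge leaving the tree is C—D (6); add C.
Vertex order: A, D, E, H, B, G, F, C. The 8th vertex is C.

C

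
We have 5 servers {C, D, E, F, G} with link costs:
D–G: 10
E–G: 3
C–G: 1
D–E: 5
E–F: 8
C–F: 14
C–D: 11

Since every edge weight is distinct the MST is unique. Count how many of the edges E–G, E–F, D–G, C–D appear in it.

2

Kruskal: consider edges lightest-first.
C–G (1): add — endpoints in different components.
E–G (3): add — endpoints in different components.
D–E (5): add — endpoints in different components.
E–F (8): add — endpoints in different components.
MST edge set: {C–G, E–G, D–E, E–F}.
Of the listed edges, {E–G, E–F} are in the MST → 2.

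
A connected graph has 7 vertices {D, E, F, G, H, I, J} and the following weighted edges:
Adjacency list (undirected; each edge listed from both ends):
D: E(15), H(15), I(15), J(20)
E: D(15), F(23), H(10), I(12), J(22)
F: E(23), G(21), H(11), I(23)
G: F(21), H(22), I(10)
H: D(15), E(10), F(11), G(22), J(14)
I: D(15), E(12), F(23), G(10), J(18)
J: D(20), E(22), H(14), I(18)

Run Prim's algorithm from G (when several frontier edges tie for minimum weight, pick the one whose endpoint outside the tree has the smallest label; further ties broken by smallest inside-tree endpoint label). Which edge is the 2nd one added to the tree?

Prim, starting at G.
Step 1: cheapest edge leaving the tree is G I (10); add I.
Step 2: cheapest edge leaving the tree is E I (12); add E.
Step 3: cheapest edge leaving the tree is E H (10); add H.
Step 4: cheapest edge leaving the tree is F H (11); add F.
Step 5: cheapest edge leaving the tree is H J (14); add J.
Step 6: cheapest edge leaving the tree is D E (15); add D.
The 2nd edge added is E I.

E-I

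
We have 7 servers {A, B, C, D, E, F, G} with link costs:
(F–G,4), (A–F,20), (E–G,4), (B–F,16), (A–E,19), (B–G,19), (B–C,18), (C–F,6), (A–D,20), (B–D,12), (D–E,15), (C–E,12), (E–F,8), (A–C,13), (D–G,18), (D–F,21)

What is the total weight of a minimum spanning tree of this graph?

Prim's algorithm from C:
Step 1: cheapest edge leaving the tree is C–F (6); add F.
Step 2: cheapest edge leaving the tree is F–G (4); add G.
Step 3: cheapest edge leaving the tree is E–G (4); add E.
Step 4: cheapest edge leaving the tree is A–C (13); add A.
Step 5: cheapest edge leaving the tree is D–E (15); add D.
Step 6: cheapest edge leaving the tree is B–D (12); add B.
MST edges: C–F, F–G, E–G, A–C, D–E, B–D; total weight 6+4+4+13+15+12 = 54.

54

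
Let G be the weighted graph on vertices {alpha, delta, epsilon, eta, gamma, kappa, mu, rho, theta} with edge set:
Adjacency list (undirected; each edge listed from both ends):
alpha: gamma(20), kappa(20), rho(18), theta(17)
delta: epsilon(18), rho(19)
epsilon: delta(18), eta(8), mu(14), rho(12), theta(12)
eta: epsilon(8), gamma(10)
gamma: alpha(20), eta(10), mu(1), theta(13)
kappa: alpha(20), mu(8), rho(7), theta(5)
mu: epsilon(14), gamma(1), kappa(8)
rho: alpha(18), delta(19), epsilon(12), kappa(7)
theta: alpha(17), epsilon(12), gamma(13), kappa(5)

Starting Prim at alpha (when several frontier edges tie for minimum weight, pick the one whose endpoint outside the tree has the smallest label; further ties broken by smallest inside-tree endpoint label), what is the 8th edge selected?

Grow the tree from alpha using Prim:
Step 1: cheapest edge leaving the tree is alpha–theta (17); add theta.
Step 2: cheapest edge leaving the tree is kappa–theta (5); add kappa.
Step 3: cheapest edge leaving the tree is kappa–rho (7); add rho.
Step 4: cheapest edge leaving the tree is kappa–mu (8); add mu.
Step 5: cheapest edge leaving the tree is gamma–mu (1); add gamma.
Step 6: cheapest edge leaving the tree is eta–gamma (10); add eta.
Step 7: cheapest edge leaving the tree is epsilon–eta (8); add epsilon.
Step 8: cheapest edge leaving the tree is delta–epsilon (18); add delta.
The 8th edge added is delta–epsilon.

delta-epsilon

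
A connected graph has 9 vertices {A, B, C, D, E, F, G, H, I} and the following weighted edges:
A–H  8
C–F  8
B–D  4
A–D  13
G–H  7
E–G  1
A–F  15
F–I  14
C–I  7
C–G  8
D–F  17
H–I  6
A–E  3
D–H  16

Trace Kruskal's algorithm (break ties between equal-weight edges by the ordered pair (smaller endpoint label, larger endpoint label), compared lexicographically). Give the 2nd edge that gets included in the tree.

A-E

Kruskal: consider edges lightest-first.
E–G (1): add — endpoints in different components.
A–E (3): add — endpoints in different components.
B–D (4): add — endpoints in different components.
H–I (6): add — endpoints in different components.
C–I (7): add — endpoints in different components.
G–H (7): add — endpoints in different components.
A–H (8): skip — A and H already connected.
C–F (8): add — endpoints in different components.
C–G (8): skip — C and G already connected.
A–D (13): add — endpoints in different components.
The 2nd edge added is A–E.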